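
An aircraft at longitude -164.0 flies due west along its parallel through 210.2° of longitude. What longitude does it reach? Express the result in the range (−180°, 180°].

-14.2°

Start at -164.0°; shift −210.2° → -374.2°.
-374.2° lies outside (−180°, 180°]; add 360° → -14.2°.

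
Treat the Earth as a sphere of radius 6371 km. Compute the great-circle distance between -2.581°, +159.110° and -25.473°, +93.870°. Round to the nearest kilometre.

Δλ = 93.870 − 159.110 = -65.240°.
Δφ = -25.473 − -2.581 = -22.892°.
a = sin²(Δφ/2) + cos φ₁ · cos φ₂ · sin²(Δλ/2) = 0.301456.
c = 2·atan2(√a, √(1−a)) = 1.16245 rad → d = 6371·c ≈ 7406.00 km.

7406 km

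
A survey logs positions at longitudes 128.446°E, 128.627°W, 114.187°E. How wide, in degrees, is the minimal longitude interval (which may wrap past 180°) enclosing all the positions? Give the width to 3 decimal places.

117.186°

Sort the longitudes: -128.627°, +114.187°, +128.446°.
Eastward gaps between consecutive values (wrapping around): 242.814°, 14.259°, 102.927°.
Largest gap = 242.814° ⇒ minimal covering band is its complement: 360° − 242.814° = 117.186°.
Band runs from +114.187° eastward to -128.627°, crossing the antimeridian.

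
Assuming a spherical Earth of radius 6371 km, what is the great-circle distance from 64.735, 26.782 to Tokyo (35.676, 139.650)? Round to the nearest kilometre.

Δλ = 139.650 − 26.782 = 112.868°.
Δφ = 35.676 − 64.735 = -29.059°.
a = sin²(Δφ/2) + cos φ₁ · cos φ₂ · sin²(Δλ/2) = 0.303660.
c = 2·atan2(√a, √(1−a)) = 1.16725 rad → d = 6371·c ≈ 7436.56 km.

7437 km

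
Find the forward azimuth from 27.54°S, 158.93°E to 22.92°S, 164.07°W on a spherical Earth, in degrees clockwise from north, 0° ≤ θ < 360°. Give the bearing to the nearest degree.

Δλ = -164.07 − 158.93 = -323.00°; wrapped into (−180°, 180°]: 37.00°.
θ = atan2( sin Δλ · cos φ₂ , cos φ₁ · sin φ₂ − sin φ₁ · cos φ₂ · cos Δλ )
  = atan2(0.55430, -0.00521) = 90.538° → normalised to [0°, 360°): 90.538°.

91°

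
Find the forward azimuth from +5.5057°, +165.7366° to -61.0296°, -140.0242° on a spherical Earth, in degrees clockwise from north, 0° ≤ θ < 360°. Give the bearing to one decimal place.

156.4°

Δλ = -140.0242 − 165.7366 = -305.7608°; wrapped into (−180°, 180°]: 54.2392°.
θ = atan2( sin Δλ · cos φ₂ , cos φ₁ · sin φ₂ − sin φ₁ · cos φ₂ · cos Δλ )
  = atan2(0.39304, -0.89799) = 156.362° → normalised to [0°, 360°): 156.362°.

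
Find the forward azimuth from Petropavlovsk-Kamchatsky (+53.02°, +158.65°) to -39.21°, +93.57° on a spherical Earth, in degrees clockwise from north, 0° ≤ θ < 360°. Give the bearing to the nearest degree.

Δλ = 93.57 − 158.65 = -65.08°.
θ = atan2( sin Δλ · cos φ₂ , cos φ₁ · sin φ₂ − sin φ₁ · cos φ₂ · cos Δλ )
  = atan2(-0.70269, -0.64108) = -132.375° → normalised to [0°, 360°): 227.625°.

228°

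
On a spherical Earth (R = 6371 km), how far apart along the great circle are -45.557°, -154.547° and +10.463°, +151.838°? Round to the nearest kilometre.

8207 km

Δλ = 151.838 − -154.547 = 306.385°; wrapped into (−180°, 180°]: -53.615°.
Δφ = 10.463 − -45.557 = 56.020°.
a = sin²(Δφ/2) + cos φ₁ · cos φ₂ · sin²(Δλ/2) = 0.360598.
c = 2·atan2(√a, √(1−a)) = 1.28825 rad → d = 6371·c ≈ 8207.43 km.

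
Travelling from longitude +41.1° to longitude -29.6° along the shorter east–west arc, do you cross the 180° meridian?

Signed shortest Δλ = ((-29.6 − 41.1 + 180) mod 360) − 180 = -70.7°.
Going west by 70.7° from +41.1° reaches -29.6° without touching 180°.

No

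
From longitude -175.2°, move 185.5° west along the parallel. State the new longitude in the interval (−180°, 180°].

-0.7°

Start at -175.2°; shift −185.5° → -360.7°.
-360.7° lies outside (−180°, 180°]; add 360° → -0.7°.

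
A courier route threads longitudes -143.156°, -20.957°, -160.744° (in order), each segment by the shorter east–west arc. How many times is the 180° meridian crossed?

0

Leg 1: -143.156° → -20.957°, shortest Δλ = 122.199° (east) — does not cross 180°.
Leg 2: -20.957° → -160.744°, shortest Δλ = -139.787° (west) — does not cross 180°.
Total crossings: 0.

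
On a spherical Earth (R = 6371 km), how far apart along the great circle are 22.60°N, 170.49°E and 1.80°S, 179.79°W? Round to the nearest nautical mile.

Δλ = -179.79 − 170.49 = -350.28°; wrapped into (−180°, 180°]: 9.72°.
Δφ = -1.80 − 22.60 = -24.40°.
a = sin²(Δφ/2) + cos φ₁ · cos φ₂ · sin²(Δλ/2) = 0.051281.
c = 2·atan2(√a, √(1−a)) = 0.45687 rad → d = 6371·c ≈ 2910.73 km ≈ 1571.67 nmi.

1572 nmi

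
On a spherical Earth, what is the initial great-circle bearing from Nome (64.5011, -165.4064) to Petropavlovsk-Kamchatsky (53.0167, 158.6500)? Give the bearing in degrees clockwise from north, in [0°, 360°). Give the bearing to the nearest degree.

Δλ = 158.6500 − -165.4064 = 324.0564°; wrapped into (−180°, 180°]: -35.9436°.
θ = atan2( sin Δλ · cos φ₂ , cos φ₁ · sin φ₂ − sin φ₁ · cos φ₂ · cos Δλ )
  = atan2(-0.35312, -0.09571) = -105.166° → normalised to [0°, 360°): 254.834°.

255°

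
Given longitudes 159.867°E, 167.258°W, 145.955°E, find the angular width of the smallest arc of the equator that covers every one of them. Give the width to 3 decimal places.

Sort the longitudes: -167.258°, +145.955°, +159.867°.
Eastward gaps between consecutive values (wrapping around): 313.213°, 13.912°, 32.875°.
Largest gap = 313.213° ⇒ minimal covering band is its complement: 360° − 313.213° = 46.787°.
Band runs from +145.955° eastward to -167.258°, crossing the antimeridian.

46.787°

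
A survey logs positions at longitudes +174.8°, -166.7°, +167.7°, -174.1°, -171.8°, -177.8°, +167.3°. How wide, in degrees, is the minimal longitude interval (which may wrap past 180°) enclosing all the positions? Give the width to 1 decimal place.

Sort the longitudes: -177.8°, -174.1°, -171.8°, -166.7°, +167.3°, +167.7°, +174.8°.
Eastward gaps between consecutive values (wrapping around): 3.7°, 2.3°, 5.1°, 334.0°, 0.4°, 7.1°, 7.4°.
Largest gap = 334.0° ⇒ minimal covering band is its complement: 360° − 334.0° = 26.0°.
Band runs from +167.3° eastward to -166.7°, crossing the antimeridian.

26.0°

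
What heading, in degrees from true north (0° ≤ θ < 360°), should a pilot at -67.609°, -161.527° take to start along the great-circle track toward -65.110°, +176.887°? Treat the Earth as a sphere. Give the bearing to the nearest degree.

Δλ = 176.887 − -161.527 = 338.414°; wrapped into (−180°, 180°]: -21.586°.
θ = atan2( sin Δλ · cos φ₂ , cos φ₁ · sin φ₂ − sin φ₁ · cos φ₂ · cos Δλ )
  = atan2(-0.15484, 0.01631) = -83.987° → normalised to [0°, 360°): 276.013°.

276°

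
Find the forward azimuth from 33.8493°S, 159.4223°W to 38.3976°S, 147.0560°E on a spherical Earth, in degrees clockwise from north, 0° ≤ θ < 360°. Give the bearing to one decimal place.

247.9°

Δλ = 147.0560 − -159.4223 = 306.4783°; wrapped into (−180°, 180°]: -53.5217°.
θ = atan2( sin Δλ · cos φ₂ , cos φ₁ · sin φ₂ − sin φ₁ · cos φ₂ · cos Δλ )
  = atan2(-0.63017, -0.25631) = -112.133° → normalised to [0°, 360°): 247.867°.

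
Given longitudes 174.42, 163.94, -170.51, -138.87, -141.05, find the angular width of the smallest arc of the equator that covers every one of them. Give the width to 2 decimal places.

Sort the longitudes: -170.51°, -141.05°, -138.87°, +163.94°, +174.42°.
Eastward gaps between consecutive values (wrapping around): 29.46°, 2.18°, 302.81°, 10.48°, 15.07°.
Largest gap = 302.81° ⇒ minimal covering band is its complement: 360° − 302.81° = 57.19°.
Band runs from +163.94° eastward to -138.87°, crossing the antimeridian.

57.19°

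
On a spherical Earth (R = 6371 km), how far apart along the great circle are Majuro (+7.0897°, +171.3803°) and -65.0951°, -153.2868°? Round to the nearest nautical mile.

Δλ = -153.2868 − 171.3803 = -324.6671°; wrapped into (−180°, 180°]: 35.3329°.
Δφ = -65.0951 − 7.0897 = -72.1848°.
a = sin²(Δφ/2) + cos φ₁ · cos φ₂ · sin²(Δλ/2) = 0.385513.
c = 2·atan2(√a, √(1−a)) = 1.33977 rad → d = 6371·c ≈ 8535.69 km ≈ 4608.90 nmi.

4609 nmi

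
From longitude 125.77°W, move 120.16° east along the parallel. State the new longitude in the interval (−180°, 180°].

5.61°W

Start at -125.77°; shift +120.16° → -5.61°.
-5.61° already lies in (−180°, 180°].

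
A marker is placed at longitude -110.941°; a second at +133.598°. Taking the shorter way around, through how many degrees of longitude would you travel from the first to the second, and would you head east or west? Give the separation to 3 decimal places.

Raw difference: 133.598 − -110.941 = 244.539°.
Normalise into (−180°, 180°]: 244.539° − 360° = -115.461°.
Negative ⇒ the second point lies to the west; separation 115.461°.

115.461° west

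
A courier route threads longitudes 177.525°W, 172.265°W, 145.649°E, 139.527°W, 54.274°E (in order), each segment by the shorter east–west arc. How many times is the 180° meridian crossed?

3

Leg 1: -177.525° → -172.265°, shortest Δλ = 5.26° (east) — does not cross 180°.
Leg 2: -172.265° → +145.649°, shortest Δλ = -42.086° (west) — crosses 180°.
Leg 3: +145.649° → -139.527°, shortest Δλ = 74.824° (east) — crosses 180°.
Leg 4: -139.527° → +54.274°, shortest Δλ = -166.199° (west) — crosses 180°.
Total crossings: 3.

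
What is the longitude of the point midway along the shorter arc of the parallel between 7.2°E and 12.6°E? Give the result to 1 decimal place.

9.9°E

Signed shortest Δλ from +7.2° to +12.6° is +5.4°.
Midpoint longitude = +7.2° + (+5.4°)/2 = +7.2° + 2.7° = +9.9°.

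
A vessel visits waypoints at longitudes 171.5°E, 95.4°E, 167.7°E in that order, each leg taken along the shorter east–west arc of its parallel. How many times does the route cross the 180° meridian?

0

Leg 1: +171.5° → +95.4°, shortest Δλ = -76.1° (west) — does not cross 180°.
Leg 2: +95.4° → +167.7°, shortest Δλ = 72.3° (east) — does not cross 180°.
Total crossings: 0.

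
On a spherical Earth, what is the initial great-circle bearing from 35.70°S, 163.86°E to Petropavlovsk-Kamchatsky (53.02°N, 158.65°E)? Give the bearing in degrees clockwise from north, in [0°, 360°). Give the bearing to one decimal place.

356.9°

Δλ = 158.65 − 163.86 = -5.21°.
θ = atan2( sin Δλ · cos φ₂ , cos φ₁ · sin φ₂ − sin φ₁ · cos φ₂ · cos Δλ )
  = atan2(-0.05462, 0.99830) = -3.132° → normalised to [0°, 360°): 356.868°.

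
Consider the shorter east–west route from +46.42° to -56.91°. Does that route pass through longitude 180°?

No

Signed shortest Δλ = ((-56.91 − 46.42 + 180) mod 360) − 180 = -103.33°.
Going west by 103.33° from +46.42° reaches -56.91° without touching 180°.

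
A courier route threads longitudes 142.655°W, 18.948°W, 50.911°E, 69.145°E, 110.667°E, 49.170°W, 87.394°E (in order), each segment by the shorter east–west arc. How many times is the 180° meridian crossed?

0

Leg 1: -142.655° → -18.948°, shortest Δλ = 123.707° (east) — does not cross 180°.
Leg 2: -18.948° → +50.911°, shortest Δλ = 69.859° (east) — does not cross 180°.
Leg 3: +50.911° → +69.145°, shortest Δλ = 18.234° (east) — does not cross 180°.
Leg 4: +69.145° → +110.667°, shortest Δλ = 41.522° (east) — does not cross 180°.
Leg 5: +110.667° → -49.170°, shortest Δλ = -159.837° (west) — does not cross 180°.
Leg 6: -49.170° → +87.394°, shortest Δλ = 136.564° (east) — does not cross 180°.
Total crossings: 0.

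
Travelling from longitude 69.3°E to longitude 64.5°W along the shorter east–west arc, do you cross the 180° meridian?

Signed shortest Δλ = ((-64.5 − 69.3 + 180) mod 360) − 180 = -133.8°.
Going west by 133.8° from +69.3° reaches -64.5° without touching 180°.

No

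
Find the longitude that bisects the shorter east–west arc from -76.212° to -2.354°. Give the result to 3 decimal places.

-39.283°

Signed shortest Δλ from -76.212° to -2.354° is +73.858°.
Midpoint longitude = -76.212° + (+73.858°)/2 = -76.212° + 36.929° = -39.283°.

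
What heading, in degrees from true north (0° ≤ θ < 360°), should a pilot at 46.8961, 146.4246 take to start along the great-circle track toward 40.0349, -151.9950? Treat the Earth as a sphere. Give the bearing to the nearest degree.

76°

Δλ = -151.9950 − 146.4246 = -298.4196°; wrapped into (−180°, 180°]: 61.5804°.
θ = atan2( sin Δλ · cos φ₂ , cos φ₁ · sin φ₂ − sin φ₁ · cos φ₂ · cos Δλ )
  = atan2(0.67338, 0.17350) = 75.552° → normalised to [0°, 360°): 75.552°.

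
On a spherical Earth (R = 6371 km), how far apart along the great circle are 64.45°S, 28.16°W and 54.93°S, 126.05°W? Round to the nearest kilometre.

5028 km

Δλ = -126.05 − -28.16 = -97.89°.
Δφ = -54.93 − -64.45 = 9.52°.
a = sin²(Δφ/2) + cos φ₁ · cos φ₂ · sin²(Δλ/2) = 0.147802.
c = 2·atan2(√a, √(1−a)) = 0.78922 rad → d = 6371·c ≈ 5028.15 km.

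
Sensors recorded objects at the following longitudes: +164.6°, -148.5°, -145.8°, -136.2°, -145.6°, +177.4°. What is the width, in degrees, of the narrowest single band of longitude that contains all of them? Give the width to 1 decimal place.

Sort the longitudes: -148.5°, -145.8°, -145.6°, -136.2°, +164.6°, +177.4°.
Eastward gaps between consecutive values (wrapping around): 2.7°, 0.2°, 9.4°, 300.8°, 12.8°, 34.1°.
Largest gap = 300.8° ⇒ minimal covering band is its complement: 360° − 300.8° = 59.2°.
Band runs from +164.6° eastward to -136.2°, crossing the antimeridian.

59.2°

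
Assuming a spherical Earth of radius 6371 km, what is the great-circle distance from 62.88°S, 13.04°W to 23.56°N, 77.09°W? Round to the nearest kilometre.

Δλ = -77.09 − -13.04 = -64.05°.
Δφ = 23.56 − -62.88 = 86.44°.
a = sin²(Δφ/2) + cos φ₁ · cos φ₂ · sin²(Δλ/2) = 0.586457.
c = 2·atan2(√a, √(1−a)) = 1.74458 rad → d = 6371·c ≈ 11114.75 km.

11115 km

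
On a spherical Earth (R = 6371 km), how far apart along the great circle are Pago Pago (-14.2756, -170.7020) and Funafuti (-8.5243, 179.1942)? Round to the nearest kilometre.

Δλ = 179.1942 − -170.7020 = 349.8962°; wrapped into (−180°, 180°]: -10.1038°.
Δφ = -8.5243 − -14.2756 = 5.7513°.
a = sin²(Δφ/2) + cos φ₁ · cos φ₂ · sin²(Δλ/2) = 0.009949.
c = 2·atan2(√a, √(1−a)) = 0.19982 rad → d = 6371·c ≈ 1273.04 km.

1273 km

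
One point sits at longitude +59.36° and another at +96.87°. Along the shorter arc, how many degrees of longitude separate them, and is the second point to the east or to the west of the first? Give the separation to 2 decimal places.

37.51° east

Raw difference: 96.87 − 59.36 = 37.51°.
Normalise into (−180°, 180°]: 37.51° stays 37.51°.
Positive ⇒ the second point lies to the east; separation 37.51°.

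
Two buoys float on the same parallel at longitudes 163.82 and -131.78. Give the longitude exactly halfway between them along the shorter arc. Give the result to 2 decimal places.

Signed shortest Δλ from +163.82° to -131.78° is +64.40°.
Midpoint longitude = +163.82° + (+64.40°)/2 = +163.82° + 32.20° = +196.02°.
Normalise into (−180°, 180°]: -163.98°.
(The naïve average (+163.82 + -131.78)/2 = 16.02° is on the wrong side of the globe.)

-163.98°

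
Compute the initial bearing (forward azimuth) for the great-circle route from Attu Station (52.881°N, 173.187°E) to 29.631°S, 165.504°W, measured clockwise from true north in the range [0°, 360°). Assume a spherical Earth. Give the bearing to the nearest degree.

Δλ = -165.504 − 173.187 = -338.691°; wrapped into (−180°, 180°]: 21.309°.
θ = atan2( sin Δλ · cos φ₂ , cos φ₁ · sin φ₂ − sin φ₁ · cos φ₂ · cos Δλ )
  = atan2(0.31588, -0.94409) = 161.501° → normalised to [0°, 360°): 161.501°.

162°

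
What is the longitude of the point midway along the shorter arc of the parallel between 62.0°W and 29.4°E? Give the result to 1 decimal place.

Signed shortest Δλ from -62.0° to +29.4° is +91.4°.
Midpoint longitude = -62.0° + (+91.4°)/2 = -62.0° + 45.7° = -16.3°.

16.3°W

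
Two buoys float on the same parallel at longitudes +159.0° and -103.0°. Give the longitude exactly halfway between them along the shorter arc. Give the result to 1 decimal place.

-152.0°

Signed shortest Δλ from +159.0° to -103.0° is +98.0°.
Midpoint longitude = +159.0° + (+98.0°)/2 = +159.0° + 49.0° = +208.0°.
Normalise into (−180°, 180°]: -152.0°.
(The naïve average (+159.0 + -103.0)/2 = 28.0° is on the wrong side of the globe.)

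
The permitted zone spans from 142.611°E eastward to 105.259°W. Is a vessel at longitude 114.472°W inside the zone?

Yes

Band width going east from +142.611° to -105.259°: ((-105.259 − 142.611) mod 360) = 112.130°.
Offset of -114.472° east of the west edge: ((-114.472 − 142.611) mod 360) = 102.917°.
102.917° ≤ 112.130° ⇒ inside.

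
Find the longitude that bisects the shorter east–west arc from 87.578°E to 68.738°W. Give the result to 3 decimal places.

Signed shortest Δλ from +87.578° to -68.738° is -156.316°.
Midpoint longitude = +87.578° + (-156.316°)/2 = +87.578° − 78.158° = +9.420°.

9.420°E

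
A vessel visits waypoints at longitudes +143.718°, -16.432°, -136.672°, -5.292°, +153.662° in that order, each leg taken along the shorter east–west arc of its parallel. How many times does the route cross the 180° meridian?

Leg 1: +143.718° → -16.432°, shortest Δλ = -160.15° (west) — does not cross 180°.
Leg 2: -16.432° → -136.672°, shortest Δλ = -120.24° (west) — does not cross 180°.
Leg 3: -136.672° → -5.292°, shortest Δλ = 131.38° (east) — does not cross 180°.
Leg 4: -5.292° → +153.662°, shortest Δλ = 158.954° (east) — does not cross 180°.
Total crossings: 0.

0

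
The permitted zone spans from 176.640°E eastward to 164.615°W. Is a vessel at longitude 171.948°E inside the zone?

Band width going east from +176.640° to -164.615°: ((-164.615 − 176.640) mod 360) = 18.745°.
Offset of +171.948° east of the west edge: ((171.948 − 176.640) mod 360) = 355.308°.
355.308° > 18.745° ⇒ outside.

No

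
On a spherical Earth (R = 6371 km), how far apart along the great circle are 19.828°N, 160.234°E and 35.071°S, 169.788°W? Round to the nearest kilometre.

6876 km

Δλ = -169.788 − 160.234 = -330.022°; wrapped into (−180°, 180°]: 29.978°.
Δφ = -35.071 − 19.828 = -54.899°.
a = sin²(Δφ/2) + cos φ₁ · cos φ₂ · sin²(Δλ/2) = 0.263991.
c = 2·atan2(√a, √(1−a)) = 1.07922 rad → d = 6371·c ≈ 6875.70 km.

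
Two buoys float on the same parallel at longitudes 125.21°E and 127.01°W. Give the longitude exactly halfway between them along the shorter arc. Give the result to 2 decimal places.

Signed shortest Δλ from +125.21° to -127.01° is +107.78°.
Midpoint longitude = +125.21° + (+107.78°)/2 = +125.21° + 53.89° = +179.10°.
(The naïve average (+125.21 + -127.01)/2 = -0.9° is on the wrong side of the globe.)

179.10°E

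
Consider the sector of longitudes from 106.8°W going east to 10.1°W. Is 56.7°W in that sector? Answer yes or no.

Band width going east from -106.8° to -10.1°: ((-10.1 − -106.8) mod 360) = 96.7°.
Offset of -56.7° east of the west edge: ((-56.7 − -106.8) mod 360) = 50.1°.
50.1° ≤ 96.7° ⇒ inside.

Yes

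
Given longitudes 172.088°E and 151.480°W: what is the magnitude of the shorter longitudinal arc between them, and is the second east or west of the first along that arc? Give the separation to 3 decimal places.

Raw difference: -151.480 − 172.088 = -323.568°.
Normalise into (−180°, 180°]: -323.568° + 360° = 36.432°.
Positive ⇒ the second point lies to the east; separation 36.432°.

36.432° east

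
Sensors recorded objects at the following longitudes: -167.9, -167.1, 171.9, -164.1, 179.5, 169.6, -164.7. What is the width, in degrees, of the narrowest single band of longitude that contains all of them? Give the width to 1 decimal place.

26.3°

Sort the longitudes: -167.9°, -167.1°, -164.7°, -164.1°, +169.6°, +171.9°, +179.5°.
Eastward gaps between consecutive values (wrapping around): 0.8°, 2.4°, 0.6°, 333.7°, 2.3°, 7.6°, 12.6°.
Largest gap = 333.7° ⇒ minimal covering band is its complement: 360° − 333.7° = 26.3°.
Band runs from +169.6° eastward to -164.1°, crossing the antimeridian.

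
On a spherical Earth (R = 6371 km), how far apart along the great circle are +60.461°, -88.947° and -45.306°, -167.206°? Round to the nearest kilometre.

Δλ = -167.206 − -88.947 = -78.259°.
Δφ = -45.306 − 60.461 = -105.767°.
a = sin²(Δφ/2) + cos φ₁ · cos φ₂ · sin²(Δλ/2) = 0.773958.
c = 2·atan2(√a, √(1−a)) = 2.15067 rad → d = 6371·c ≈ 13701.89 km.

13702 km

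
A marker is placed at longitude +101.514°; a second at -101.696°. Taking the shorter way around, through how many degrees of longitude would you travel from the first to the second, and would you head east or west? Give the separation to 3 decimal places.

Raw difference: -101.696 − 101.514 = -203.21°.
Normalise into (−180°, 180°]: -203.21° + 360° = 156.79°.
Positive ⇒ the second point lies to the east; separation 156.790°.

156.790° east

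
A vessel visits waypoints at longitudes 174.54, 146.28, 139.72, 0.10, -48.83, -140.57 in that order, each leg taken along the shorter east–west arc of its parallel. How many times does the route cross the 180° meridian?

Leg 1: +174.54° → +146.28°, shortest Δλ = -28.26° (west) — does not cross 180°.
Leg 2: +146.28° → +139.72°, shortest Δλ = -6.56° (west) — does not cross 180°.
Leg 3: +139.72° → +0.10°, shortest Δλ = -139.62° (west) — does not cross 180°.
Leg 4: +0.10° → -48.83°, shortest Δλ = -48.93° (west) — does not cross 180°.
Leg 5: -48.83° → -140.57°, shortest Δλ = -91.74° (west) — does not cross 180°.
Total crossings: 0.

0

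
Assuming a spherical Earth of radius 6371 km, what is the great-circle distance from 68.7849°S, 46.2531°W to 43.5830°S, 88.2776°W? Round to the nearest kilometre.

Δλ = -88.2776 − -46.2531 = -42.0245°.
Δφ = -43.5830 − -68.7849 = 25.2019°.
a = sin²(Δφ/2) + cos φ₁ · cos φ₂ · sin²(Δλ/2) = 0.081296.
c = 2·atan2(√a, √(1−a)) = 0.57827 rad → d = 6371·c ≈ 3684.17 km.

3684 km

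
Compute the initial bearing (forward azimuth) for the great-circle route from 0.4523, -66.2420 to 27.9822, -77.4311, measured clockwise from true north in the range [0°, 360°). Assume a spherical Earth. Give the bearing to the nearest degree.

340°

Δλ = -77.4311 − -66.2420 = -11.1891°.
θ = atan2( sin Δλ · cos φ₂ , cos φ₁ · sin φ₂ − sin φ₁ · cos φ₂ · cos Δλ )
  = atan2(-0.17136, 0.46234) = -20.337° → normalised to [0°, 360°): 339.663°.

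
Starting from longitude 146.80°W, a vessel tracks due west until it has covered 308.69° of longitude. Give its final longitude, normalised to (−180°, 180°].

Start at -146.80°; shift −308.69° → -455.49°.
-455.49° lies outside (−180°, 180°]; add 360° → -95.49°.

95.49°W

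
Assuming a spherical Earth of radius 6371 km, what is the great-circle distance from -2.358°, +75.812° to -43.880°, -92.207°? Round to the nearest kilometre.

14737 km

Δλ = -92.207 − 75.812 = -168.019°.
Δφ = -43.880 − -2.358 = -41.522°.
a = sin²(Δφ/2) + cos φ₁ · cos φ₂ · sin²(Δλ/2) = 0.837988.
c = 2·atan2(√a, √(1−a)) = 2.31308 rad → d = 6371·c ≈ 14736.66 km.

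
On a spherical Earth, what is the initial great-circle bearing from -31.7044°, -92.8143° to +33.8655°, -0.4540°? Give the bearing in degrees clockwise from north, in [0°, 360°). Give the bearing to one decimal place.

Δλ = -0.4540 − -92.8143 = 92.3603°.
θ = atan2( sin Δλ · cos φ₂ , cos φ₁ · sin φ₂ − sin φ₁ · cos φ₂ · cos Δλ )
  = atan2(0.82964, 0.45612) = 61.199° → normalised to [0°, 360°): 61.199°.

61.2°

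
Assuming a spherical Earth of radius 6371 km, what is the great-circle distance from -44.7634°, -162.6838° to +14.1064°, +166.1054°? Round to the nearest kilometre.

7265 km

Δλ = 166.1054 − -162.6838 = 328.7892°; wrapped into (−180°, 180°]: -31.2108°.
Δφ = 14.1064 − -44.7634 = 58.8698°.
a = sin²(Δφ/2) + cos φ₁ · cos φ₂ · sin²(Δλ/2) = 0.291340.
c = 2·atan2(√a, √(1−a)) = 1.14030 rad → d = 6371·c ≈ 7264.87 km.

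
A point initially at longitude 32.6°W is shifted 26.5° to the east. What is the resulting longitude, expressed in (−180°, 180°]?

Start at -32.6°; shift +26.5° → -6.1°.
-6.1° already lies in (−180°, 180°].

6.1°W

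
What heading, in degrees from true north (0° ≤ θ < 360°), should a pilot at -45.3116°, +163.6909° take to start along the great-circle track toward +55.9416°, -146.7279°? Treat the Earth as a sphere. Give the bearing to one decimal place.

26.9°

Δλ = -146.7279 − 163.6909 = -310.4188°; wrapped into (−180°, 180°]: 49.5812°.
θ = atan2( sin Δλ · cos φ₂ , cos φ₁ · sin φ₂ − sin φ₁ · cos φ₂ · cos Δλ )
  = atan2(0.42637, 0.84077) = 26.890° → normalised to [0°, 360°): 26.890°.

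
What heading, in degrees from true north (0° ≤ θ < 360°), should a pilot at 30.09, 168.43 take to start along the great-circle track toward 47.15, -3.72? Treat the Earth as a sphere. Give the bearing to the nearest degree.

355°

Δλ = -3.72 − 168.43 = -172.15°.
θ = atan2( sin Δλ · cos φ₂ , cos φ₁ · sin φ₂ − sin φ₁ · cos φ₂ · cos Δλ )
  = atan2(-0.09289, 0.97211) = -5.458° → normalised to [0°, 360°): 354.542°.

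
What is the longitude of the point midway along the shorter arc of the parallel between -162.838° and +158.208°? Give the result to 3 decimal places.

Signed shortest Δλ from -162.838° to +158.208° is -38.954°.
Midpoint longitude = -162.838° + (-38.954°)/2 = -162.838° − 19.477° = -182.315°.
Normalise into (−180°, 180°]: +177.685°.
(The naïve average (-162.838 + +158.208)/2 = -2.315° is on the wrong side of the globe.)

+177.685°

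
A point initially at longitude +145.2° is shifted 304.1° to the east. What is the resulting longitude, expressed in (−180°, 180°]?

Start at +145.2°; shift +304.1° → +449.3°.
+449.3° lies outside (−180°, 180°]; subtract 360° → +89.3°.

+89.3°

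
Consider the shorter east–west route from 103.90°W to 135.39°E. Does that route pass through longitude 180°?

Naïve |135.39 − -103.90| = 239.29° > 180°, so the shorter arc goes the other way round — across 180°.
Signed shortest Δλ = ((135.39 − -103.90 + 180) mod 360) − 180 = -120.71°.
Going west by 120.71° from -103.90° passes through 180° before reaching +135.39°.

Yes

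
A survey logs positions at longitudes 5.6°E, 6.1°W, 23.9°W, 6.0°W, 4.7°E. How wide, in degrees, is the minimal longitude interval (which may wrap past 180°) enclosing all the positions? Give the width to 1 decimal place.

Sort the longitudes: -23.9°, -6.1°, -6.0°, +4.7°, +5.6°.
Eastward gaps between consecutive values (wrapping around): 17.8°, 0.1°, 10.7°, 0.9°, 330.5°.
Largest gap = 330.5° ⇒ minimal covering band is its complement: 360° − 330.5° = 29.5°.
Band runs from -23.9° eastward to +5.6°.

29.5°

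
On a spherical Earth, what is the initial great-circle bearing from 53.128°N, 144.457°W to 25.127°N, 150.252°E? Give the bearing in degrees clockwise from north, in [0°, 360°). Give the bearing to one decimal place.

Δλ = 150.252 − -144.457 = 294.709°; wrapped into (−180°, 180°]: -65.291°.
θ = atan2( sin Δλ · cos φ₂ , cos φ₁ · sin φ₂ − sin φ₁ · cos φ₂ · cos Δλ )
  = atan2(-0.82248, -0.04797) = -93.338° → normalised to [0°, 360°): 266.662°.

266.7°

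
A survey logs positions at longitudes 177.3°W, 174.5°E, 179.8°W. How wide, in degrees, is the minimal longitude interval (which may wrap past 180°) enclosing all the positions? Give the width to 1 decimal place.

Sort the longitudes: -179.8°, -177.3°, +174.5°.
Eastward gaps between consecutive values (wrapping around): 2.5°, 351.8°, 5.7°.
Largest gap = 351.8° ⇒ minimal covering band is its complement: 360° − 351.8° = 8.2°.
Band runs from +174.5° eastward to -177.3°, crossing the antimeridian.

8.2°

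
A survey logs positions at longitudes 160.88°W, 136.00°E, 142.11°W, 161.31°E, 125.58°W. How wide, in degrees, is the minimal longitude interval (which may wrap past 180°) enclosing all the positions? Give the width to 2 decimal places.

98.42°

Sort the longitudes: -160.88°, -142.11°, -125.58°, +136.00°, +161.31°.
Eastward gaps between consecutive values (wrapping around): 18.77°, 16.53°, 261.58°, 25.31°, 37.81°.
Largest gap = 261.58° ⇒ minimal covering band is its complement: 360° − 261.58° = 98.42°.
Band runs from +136.00° eastward to -125.58°, crossing the antimeridian.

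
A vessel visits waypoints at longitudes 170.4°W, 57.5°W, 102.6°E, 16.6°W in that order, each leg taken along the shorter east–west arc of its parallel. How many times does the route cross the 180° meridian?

Leg 1: -170.4° → -57.5°, shortest Δλ = 112.9° (east) — does not cross 180°.
Leg 2: -57.5° → +102.6°, shortest Δλ = 160.1° (east) — does not cross 180°.
Leg 3: +102.6° → -16.6°, shortest Δλ = -119.2° (west) — does not cross 180°.
Total crossings: 0.

0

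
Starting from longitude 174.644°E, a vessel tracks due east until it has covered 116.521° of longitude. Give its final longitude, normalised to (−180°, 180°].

Start at +174.644°; shift +116.521° → +291.165°.
+291.165° lies outside (−180°, 180°]; subtract 360° → -68.835°.

68.835°W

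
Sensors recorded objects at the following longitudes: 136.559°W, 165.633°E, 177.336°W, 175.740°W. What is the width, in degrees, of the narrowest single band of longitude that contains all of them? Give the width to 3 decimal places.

Sort the longitudes: -177.336°, -175.740°, -136.559°, +165.633°.
Eastward gaps between consecutive values (wrapping around): 1.596°, 39.181°, 302.192°, 17.031°.
Largest gap = 302.192° ⇒ minimal covering band is its complement: 360° − 302.192° = 57.808°.
Band runs from +165.633° eastward to -136.559°, crossing the antimeridian.

57.808°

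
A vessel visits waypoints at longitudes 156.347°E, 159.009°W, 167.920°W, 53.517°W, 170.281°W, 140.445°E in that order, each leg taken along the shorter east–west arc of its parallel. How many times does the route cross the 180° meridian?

Leg 1: +156.347° → -159.009°, shortest Δλ = 44.644° (east) — crosses 180°.
Leg 2: -159.009° → -167.920°, shortest Δλ = -8.911° (west) — does not cross 180°.
Leg 3: -167.920° → -53.517°, shortest Δλ = 114.403° (east) — does not cross 180°.
Leg 4: -53.517° → -170.281°, shortest Δλ = -116.764° (west) — does not cross 180°.
Leg 5: -170.281° → +140.445°, shortest Δλ = -49.274° (west) — crosses 180°.
Total crossings: 2.

2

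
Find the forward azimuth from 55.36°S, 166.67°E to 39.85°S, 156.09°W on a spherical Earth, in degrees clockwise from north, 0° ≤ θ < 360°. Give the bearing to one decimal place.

73.4°

Δλ = -156.09 − 166.67 = -322.76°; wrapped into (−180°, 180°]: 37.24°.
θ = atan2( sin Δλ · cos φ₂ , cos φ₁ · sin φ₂ − sin φ₁ · cos φ₂ · cos Δλ )
  = atan2(0.46459, 0.13862) = 73.386° → normalised to [0°, 360°): 73.386°.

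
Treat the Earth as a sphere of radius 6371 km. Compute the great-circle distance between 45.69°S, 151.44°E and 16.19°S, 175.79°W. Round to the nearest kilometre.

4472 km

Δλ = -175.79 − 151.44 = -327.23°; wrapped into (−180°, 180°]: 32.77°.
Δφ = -16.19 − -45.69 = 29.50°.
a = sin²(Δφ/2) + cos φ₁ · cos φ₂ · sin²(Δλ/2) = 0.118204.
c = 2·atan2(√a, √(1−a)) = 0.70194 rad → d = 6371·c ≈ 4472.05 km.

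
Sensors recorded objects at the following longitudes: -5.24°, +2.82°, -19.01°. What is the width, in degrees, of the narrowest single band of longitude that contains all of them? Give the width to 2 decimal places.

Sort the longitudes: -19.01°, -5.24°, +2.82°.
Eastward gaps between consecutive values (wrapping around): 13.77°, 8.06°, 338.17°.
Largest gap = 338.17° ⇒ minimal covering band is its complement: 360° − 338.17° = 21.83°.
Band runs from -19.01° eastward to +2.82°.

21.83°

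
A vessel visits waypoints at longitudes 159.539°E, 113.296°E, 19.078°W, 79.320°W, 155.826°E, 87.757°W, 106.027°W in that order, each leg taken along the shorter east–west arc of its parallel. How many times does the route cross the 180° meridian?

2

Leg 1: +159.539° → +113.296°, shortest Δλ = -46.243° (west) — does not cross 180°.
Leg 2: +113.296° → -19.078°, shortest Δλ = -132.374° (west) — does not cross 180°.
Leg 3: -19.078° → -79.320°, shortest Δλ = -60.242° (west) — does not cross 180°.
Leg 4: -79.320° → +155.826°, shortest Δλ = -124.854° (west) — crosses 180°.
Leg 5: +155.826° → -87.757°, shortest Δλ = 116.417° (east) — crosses 180°.
Leg 6: -87.757° → -106.027°, shortest Δλ = -18.27° (west) — does not cross 180°.
Total crossings: 2.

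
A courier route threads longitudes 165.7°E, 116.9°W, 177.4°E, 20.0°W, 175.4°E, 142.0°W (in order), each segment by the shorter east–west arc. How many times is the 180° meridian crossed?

5

Leg 1: +165.7° → -116.9°, shortest Δλ = 77.4° (east) — crosses 180°.
Leg 2: -116.9° → +177.4°, shortest Δλ = -65.7° (west) — crosses 180°.
Leg 3: +177.4° → -20.0°, shortest Δλ = 162.6° (east) — crosses 180°.
Leg 4: -20.0° → +175.4°, shortest Δλ = -164.6° (west) — crosses 180°.
Leg 5: +175.4° → -142.0°, shortest Δλ = 42.6° (east) — crosses 180°.
Total crossings: 5.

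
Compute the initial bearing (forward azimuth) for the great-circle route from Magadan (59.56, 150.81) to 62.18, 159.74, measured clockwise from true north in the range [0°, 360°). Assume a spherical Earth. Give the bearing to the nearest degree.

55°

Δλ = 159.74 − 150.81 = 8.93°.
θ = atan2( sin Δλ · cos φ₂ , cos φ₁ · sin φ₂ − sin φ₁ · cos φ₂ · cos Δλ )
  = atan2(0.07244, 0.05059) = 55.073° → normalised to [0°, 360°): 55.073°.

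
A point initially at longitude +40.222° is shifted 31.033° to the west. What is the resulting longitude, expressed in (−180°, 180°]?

+9.189°

Start at +40.222°; shift −31.033° → +9.189°.
+9.189° already lies in (−180°, 180°].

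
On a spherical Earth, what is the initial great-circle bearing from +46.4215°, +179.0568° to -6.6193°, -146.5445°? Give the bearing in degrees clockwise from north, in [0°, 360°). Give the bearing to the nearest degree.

Δλ = -146.5445 − 179.0568 = -325.6013°; wrapped into (−180°, 180°]: 34.3987°.
θ = atan2( sin Δλ · cos φ₂ , cos φ₁ · sin φ₂ − sin φ₁ · cos φ₂ · cos Δλ )
  = atan2(0.56118, -0.67322) = 140.186° → normalised to [0°, 360°): 140.186°.

140°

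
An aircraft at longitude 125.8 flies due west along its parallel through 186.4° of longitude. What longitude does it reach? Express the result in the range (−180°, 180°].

-60.6°

Start at +125.8°; shift −186.4° → -60.6°.
-60.6° already lies in (−180°, 180°].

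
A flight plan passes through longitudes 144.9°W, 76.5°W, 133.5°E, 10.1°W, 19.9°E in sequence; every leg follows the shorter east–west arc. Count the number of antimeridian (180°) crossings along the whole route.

1

Leg 1: -144.9° → -76.5°, shortest Δλ = 68.4° (east) — does not cross 180°.
Leg 2: -76.5° → +133.5°, shortest Δλ = -150.0° (west) — crosses 180°.
Leg 3: +133.5° → -10.1°, shortest Δλ = -143.6° (west) — does not cross 180°.
Leg 4: -10.1° → +19.9°, shortest Δλ = 30.0° (east) — does not cross 180°.
Total crossings: 1.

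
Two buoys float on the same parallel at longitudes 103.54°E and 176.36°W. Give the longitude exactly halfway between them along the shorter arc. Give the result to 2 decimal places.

Signed shortest Δλ from +103.54° to -176.36° is +80.10°.
Midpoint longitude = +103.54° + (+80.10°)/2 = +103.54° + 40.05° = +143.59°.
(The naïve average (+103.54 + -176.36)/2 = -36.41° is on the wrong side of the globe.)

143.59°E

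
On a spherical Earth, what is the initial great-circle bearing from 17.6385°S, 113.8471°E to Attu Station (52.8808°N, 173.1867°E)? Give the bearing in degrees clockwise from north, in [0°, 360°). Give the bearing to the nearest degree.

31°

Δλ = 173.1867 − 113.8471 = 59.3396°.
θ = atan2( sin Δλ · cos φ₂ , cos φ₁ · sin φ₂ − sin φ₁ · cos φ₂ · cos Δλ )
  = atan2(0.51911, 0.85314) = 31.319° → normalised to [0°, 360°): 31.319°.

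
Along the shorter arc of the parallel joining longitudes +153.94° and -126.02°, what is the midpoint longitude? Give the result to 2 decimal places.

Signed shortest Δλ from +153.94° to -126.02° is +80.04°.
Midpoint longitude = +153.94° + (+80.04°)/2 = +153.94° + 40.02° = +193.96°.
Normalise into (−180°, 180°]: -166.04°.
(The naïve average (+153.94 + -126.02)/2 = 13.96° is on the wrong side of the globe.)

-166.04°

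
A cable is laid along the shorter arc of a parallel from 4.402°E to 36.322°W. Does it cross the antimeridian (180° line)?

No

Signed shortest Δλ = ((-36.322 − 4.402 + 180) mod 360) − 180 = -40.724°.
Going west by 40.724° from +4.402° reaches -36.322° without touching 180°.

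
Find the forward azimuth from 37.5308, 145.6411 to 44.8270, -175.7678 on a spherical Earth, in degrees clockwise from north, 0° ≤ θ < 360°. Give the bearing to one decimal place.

63.4°

Δλ = -175.7678 − 145.6411 = -321.4089°; wrapped into (−180°, 180°]: 38.5911°.
θ = atan2( sin Δλ · cos φ₂ , cos φ₁ · sin φ₂ − sin φ₁ · cos φ₂ · cos Δλ )
  = atan2(0.44239, 0.22135) = 63.419° → normalised to [0°, 360°): 63.419°.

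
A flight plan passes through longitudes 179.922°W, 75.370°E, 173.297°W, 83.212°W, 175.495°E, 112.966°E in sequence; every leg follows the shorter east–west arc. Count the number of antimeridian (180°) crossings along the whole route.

3

Leg 1: -179.922° → +75.370°, shortest Δλ = -104.708° (west) — crosses 180°.
Leg 2: +75.370° → -173.297°, shortest Δλ = 111.333° (east) — crosses 180°.
Leg 3: -173.297° → -83.212°, shortest Δλ = 90.085° (east) — does not cross 180°.
Leg 4: -83.212° → +175.495°, shortest Δλ = -101.293° (west) — crosses 180°.
Leg 5: +175.495° → +112.966°, shortest Δλ = -62.529° (west) — does not cross 180°.
Total crossings: 3.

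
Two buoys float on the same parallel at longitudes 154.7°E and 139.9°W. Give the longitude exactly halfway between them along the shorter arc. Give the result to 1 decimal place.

Signed shortest Δλ from +154.7° to -139.9° is +65.4°.
Midpoint longitude = +154.7° + (+65.4°)/2 = +154.7° + 32.7° = +187.4°.
Normalise into (−180°, 180°]: -172.6°.
(The naïve average (+154.7 + -139.9)/2 = 7.4° is on the wrong side of the globe.)

172.6°W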